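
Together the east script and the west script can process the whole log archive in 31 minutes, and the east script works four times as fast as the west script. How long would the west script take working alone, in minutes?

Let the west script's rate be r; then the east script's rate is 4r, so together (4 + 1)r = 5r = 1/31.
Thus r = 1/155 per minute.
The west script alone: 155 minutes; the east script alone: 155/4 minutes.

155 minutes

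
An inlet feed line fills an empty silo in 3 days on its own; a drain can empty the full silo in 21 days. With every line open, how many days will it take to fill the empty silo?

7/2 days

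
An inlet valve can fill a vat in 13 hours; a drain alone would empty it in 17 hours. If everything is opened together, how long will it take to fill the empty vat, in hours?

221/4 hours

Net rate = 1/13 − 1/17 = (17 − 13)/221 = 4/221 per hour.
Filling time = 1 ÷ (4/221) = 221/4 hours.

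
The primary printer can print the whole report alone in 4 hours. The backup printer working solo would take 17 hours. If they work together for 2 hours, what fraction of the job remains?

Combined rate: 1/4 + 1/17 = (17 + 4)/68 = 21/68 per hour.
In 2 hours they complete 2·21/68 = 21/34 of the job.
So 13/34 remains.

13/34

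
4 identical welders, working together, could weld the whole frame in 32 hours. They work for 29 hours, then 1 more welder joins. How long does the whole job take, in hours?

One welder does 1/128 of the job per hour.
After 29 hours with 4 welders, 29/32 is done (3/32 left).
With 5 welders the rate is 5/128, so the rest takes 3/32 ÷ 5/128 = 12/5 hours.
Total = 29 + 12/5 = 157/5 hours.

157/5 hours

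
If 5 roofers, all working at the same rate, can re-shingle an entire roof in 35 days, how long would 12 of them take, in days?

Total work is 5·35 = 175 roofer-days.
With 12 roofers: 175/12 days.

175/12 days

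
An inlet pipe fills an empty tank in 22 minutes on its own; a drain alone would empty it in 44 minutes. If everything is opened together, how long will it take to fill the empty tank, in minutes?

44 minutes

Net rate = 1/22 − 1/44 = (2 − 1)/44 = 1/44 per minute.
Filling time = 1 ÷ (1/44) = 44 minutes.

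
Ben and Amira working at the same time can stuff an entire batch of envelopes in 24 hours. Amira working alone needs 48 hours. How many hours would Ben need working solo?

48 hours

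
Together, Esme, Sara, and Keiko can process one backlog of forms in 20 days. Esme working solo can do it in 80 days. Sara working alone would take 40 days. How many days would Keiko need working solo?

80 days

Combined rate is 1/20 per day.
Known contribution: 1/80 + 1/40 = (1 + 2)/80 = 3/80 per day.
So Keiko's rate is 1/20 − 3/80 = 1/80, meaning 80 days alone.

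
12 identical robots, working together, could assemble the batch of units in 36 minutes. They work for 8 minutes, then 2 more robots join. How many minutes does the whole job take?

One robot does 1/432 of the job per minute.
After 8 minutes with 12 robots, 2/9 is done (7/9 left).
With 14 robots the rate is 14/432 = 7/216, so the rest takes 7/9 ÷ 7/216 = 24 minutes.
Total = 8 + 24 = 32 minutes.

32 minutes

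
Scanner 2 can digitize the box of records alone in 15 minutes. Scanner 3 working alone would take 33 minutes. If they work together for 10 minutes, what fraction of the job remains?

Combined rate: 1/15 + 1/33 = (11 + 5)/165 = 16/165 per minute.
In 10 minutes they complete 10·16/165 = 32/33 of the job.
So 1/33 remains.

1/33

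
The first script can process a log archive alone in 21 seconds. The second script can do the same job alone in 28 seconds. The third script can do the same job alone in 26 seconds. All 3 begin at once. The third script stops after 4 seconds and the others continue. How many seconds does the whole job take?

In the first 4 seconds the combined rate is 19/156, so 19/39 of the job is done, leaving 20/39.
After the third script leaves the rate is 1/12 per second; the remaining 20/39 takes 80/13 seconds.
Total = 4 + 80/13 = 132/13 seconds.

132/13 seconds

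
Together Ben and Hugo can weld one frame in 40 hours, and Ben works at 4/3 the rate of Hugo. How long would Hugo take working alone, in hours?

Let Hugo's rate be r; then Ben's rate is (4/3)r, so together (4/3 + 1)r = (7/3)r = 1/40.
Thus r = 3/280 per hour.
Hugo alone: 280/3 hours; Ben alone: 70 hours.

280/3 hours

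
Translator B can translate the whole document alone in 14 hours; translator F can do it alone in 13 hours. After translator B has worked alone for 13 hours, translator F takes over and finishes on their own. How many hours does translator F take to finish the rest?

In 13 hours translator B does 13/14 of the job, leaving 1/14.
Translator F works at 1/13 per hour, so finishing takes 1/14 ÷ 1/13 = 13/14 hours.

13/14 hours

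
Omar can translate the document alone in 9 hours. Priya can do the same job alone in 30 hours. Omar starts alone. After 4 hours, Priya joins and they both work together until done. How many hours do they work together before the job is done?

50/13 hours

In the first 4 hours Omar alone does 4/9 of the job, leaving 5/9.
Once everyone is working, combined rate: 1/9 + 1/30 = (10 + 3)/90 = 13/90 per hour.
Remaining 5/9 at 13/90 per hour takes 50/13 hours.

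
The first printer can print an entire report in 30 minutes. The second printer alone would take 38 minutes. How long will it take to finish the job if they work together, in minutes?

Combined rate: 1/30 + 1/38 = (19 + 15)/570 = 34/570 = 17/285 per minute.
Time = 1 ÷ (17/285) = 285/17 minutes.

285/17 minutes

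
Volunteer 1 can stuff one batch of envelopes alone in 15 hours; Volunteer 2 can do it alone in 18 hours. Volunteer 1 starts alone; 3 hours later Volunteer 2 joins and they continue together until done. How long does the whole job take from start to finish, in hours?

In 3 hours Volunteer 1 does 3/15 = 1/5 of the job, leaving 4/5.
Volunteer 1 and Volunteer 2 together work at 11/90 per hour, so finishing takes 4/5 ÷ 11/90 = 72/11 hours.
Total time = 3 + 72/11 = 105/11 hours.

105/11 hours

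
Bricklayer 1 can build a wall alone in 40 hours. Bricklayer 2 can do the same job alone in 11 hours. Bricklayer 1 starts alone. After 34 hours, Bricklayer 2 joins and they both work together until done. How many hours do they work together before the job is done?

22/17 hours

In the first 34 hours Bricklayer 1 alone does 34/40 = 17/20 of the job, leaving 3/20.
Once everyone is working, combined rate: 1/40 + 1/11 = (11 + 40)/440 = 51/440 per hour.
Remaining 3/20 at 51/440 per hour takes 22/17 hours.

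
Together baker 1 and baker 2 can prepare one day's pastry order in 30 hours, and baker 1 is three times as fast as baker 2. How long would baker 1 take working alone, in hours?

40 hours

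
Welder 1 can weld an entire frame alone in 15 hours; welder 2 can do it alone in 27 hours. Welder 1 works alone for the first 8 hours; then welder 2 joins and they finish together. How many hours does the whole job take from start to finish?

25/2 hours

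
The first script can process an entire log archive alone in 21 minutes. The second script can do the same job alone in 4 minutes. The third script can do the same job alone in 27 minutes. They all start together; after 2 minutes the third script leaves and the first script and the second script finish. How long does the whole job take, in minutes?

28/9 minutes

In the first 2 minutes the combined rate is 253/756, so 253/378 of the job is done, leaving 125/378.
After the third script leaves the rate is 25/84 per minute; the remaining 125/378 takes 10/9 minutes.
Total = 2 + 10/9 = 28/9 minutes.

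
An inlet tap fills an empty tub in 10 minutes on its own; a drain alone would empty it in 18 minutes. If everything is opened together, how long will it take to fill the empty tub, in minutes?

45/2 minutes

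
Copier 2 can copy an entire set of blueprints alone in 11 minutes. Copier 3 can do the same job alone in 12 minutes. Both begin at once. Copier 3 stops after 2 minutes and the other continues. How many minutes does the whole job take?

In the first 2 minutes the combined rate is 23/132, so 23/66 of the job is done, leaving 43/66.
After copier 3 leaves the rate is 1/11 per minute; the remaining 43/66 takes 43/6 minutes.
Total = 2 + 43/6 = 55/6 minutes.

55/6 minutes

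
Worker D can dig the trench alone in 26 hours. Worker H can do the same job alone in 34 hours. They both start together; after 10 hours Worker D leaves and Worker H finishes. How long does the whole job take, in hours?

In the first 10 hours the combined rate is 15/221, so 150/221 of the job is done, leaving 71/221.
After Worker D leaves the rate is 1/34 per hour; the remaining 71/221 takes 142/13 hours.
Total = 10 + 142/13 = 272/13 hours.

272/13 hours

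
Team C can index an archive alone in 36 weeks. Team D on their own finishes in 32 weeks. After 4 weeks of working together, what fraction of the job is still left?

55/72

Combined rate: 1/36 + 1/32 = (8 + 9)/288 = 17/288 per week.
In 4 weeks they complete 4·17/288 = 17/72 of the job.
So 55/72 remains.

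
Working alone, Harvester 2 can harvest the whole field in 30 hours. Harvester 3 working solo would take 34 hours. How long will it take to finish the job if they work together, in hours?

Combined rate: 1/30 + 1/34 = (17 + 15)/510 = 32/510 = 16/255 per hour.
Time = 1 ÷ (16/255) = 255/16 hours.

255/16 hours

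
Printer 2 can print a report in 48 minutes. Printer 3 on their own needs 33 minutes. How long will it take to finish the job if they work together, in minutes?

176/9 minutes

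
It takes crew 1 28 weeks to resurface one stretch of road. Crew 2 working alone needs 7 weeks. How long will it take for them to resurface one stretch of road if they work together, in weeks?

With two workers the combined time is the product over the sum: 28·7/(28+7) = 196/35 = 28/5 weeks.

28/5 weeks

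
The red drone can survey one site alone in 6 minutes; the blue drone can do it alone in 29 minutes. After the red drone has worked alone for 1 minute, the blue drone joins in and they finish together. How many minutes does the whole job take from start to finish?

In 1 minute the red drone does 1/6 of the job, leaving 5/6.
The red drone and the blue drone together work at 35/174 per minute, so finishing takes 5/6 ÷ 35/174 = 29/7 minutes.
Total time = 1 + 29/7 = 36/7 minutes.

36/7 minutes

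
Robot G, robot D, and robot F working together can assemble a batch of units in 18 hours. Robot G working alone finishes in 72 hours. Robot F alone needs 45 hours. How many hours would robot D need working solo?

360/7 hours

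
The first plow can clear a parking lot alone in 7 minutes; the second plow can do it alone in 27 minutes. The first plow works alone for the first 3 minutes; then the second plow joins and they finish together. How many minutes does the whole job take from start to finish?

In 3 minutes the first plow does 3/7 of the job, leaving 4/7.
The first plow and the second plow together work at 34/189 per minute, so finishing takes 4/7 ÷ 34/189 = 54/17 minutes.
Total time = 3 + 54/17 = 105/17 minutes.

105/17 minutes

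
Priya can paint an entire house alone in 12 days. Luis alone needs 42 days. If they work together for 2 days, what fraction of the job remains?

Combined rate: 1/12 + 1/42 = (7 + 2)/84 = 9/84 = 3/28 per day.
In 2 days they complete 2·3/28 = 3/14 of the job.
So 11/14 remains.

11/14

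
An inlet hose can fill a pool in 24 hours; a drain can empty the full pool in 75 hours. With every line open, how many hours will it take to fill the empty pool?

600/17 hours

Net rate = 1/24 − 1/75 = (25 − 8)/600 = 17/600 per hour.
Filling time = 1 ÷ (17/600) = 600/17 hours.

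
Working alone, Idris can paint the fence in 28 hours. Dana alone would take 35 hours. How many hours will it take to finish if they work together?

Combined rate: 1/28 + 1/35 = (5 + 4)/140 = 9/140 per hour.
Time = 1 ÷ (9/140) = 140/9 hours.

140/9 hours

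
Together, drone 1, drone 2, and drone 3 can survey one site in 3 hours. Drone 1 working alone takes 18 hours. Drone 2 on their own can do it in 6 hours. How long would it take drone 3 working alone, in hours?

9 hours

Combined rate is 1/3 per hour.
Known contribution: 1/18 + 1/6 = (1 + 3)/18 = 4/18 = 2/9 per hour.
So drone 3's rate is 1/3 − 2/9 = 1/9, meaning 9 hours alone.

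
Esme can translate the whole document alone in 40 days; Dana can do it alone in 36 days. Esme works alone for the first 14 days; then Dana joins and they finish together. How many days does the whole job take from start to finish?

500/19 days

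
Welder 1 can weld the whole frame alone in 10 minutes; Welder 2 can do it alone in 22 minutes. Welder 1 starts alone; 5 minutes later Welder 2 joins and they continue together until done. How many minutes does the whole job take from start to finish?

In 5 minutes Welder 1 does 5/10 = 1/2 of the job, leaving 1/2.
Welder 1 and Welder 2 together work at 8/55 per minute, so finishing takes 1/2 ÷ 8/55 = 55/16 minutes.
Total time = 5 + 55/16 = 135/16 minutes.

135/16 minutes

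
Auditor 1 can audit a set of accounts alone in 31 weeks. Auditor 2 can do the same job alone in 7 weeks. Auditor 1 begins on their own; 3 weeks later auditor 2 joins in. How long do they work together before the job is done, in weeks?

98/19 weeks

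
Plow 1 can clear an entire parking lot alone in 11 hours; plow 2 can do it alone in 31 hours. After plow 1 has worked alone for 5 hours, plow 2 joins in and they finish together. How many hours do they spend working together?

In 5 hours plow 1 does 5/11 of the job, leaving 6/11.
Plow 1 and plow 2 together work at 42/341 per hour, so finishing takes 6/11 ÷ 42/341 = 31/7 hours.

31/7 hours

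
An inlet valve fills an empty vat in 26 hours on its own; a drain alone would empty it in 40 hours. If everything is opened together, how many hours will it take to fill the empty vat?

Net rate = 1/26 − 1/40 = (20 − 13)/520 = 7/520 per hour.
Filling time = 1 ÷ (7/520) = 520/7 hours.

520/7 hours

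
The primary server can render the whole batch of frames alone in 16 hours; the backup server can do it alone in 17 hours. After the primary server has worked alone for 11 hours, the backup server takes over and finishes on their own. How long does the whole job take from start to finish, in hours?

In 11 hours the primary server does 11/16 of the job, leaving 5/16.
The backup server works at 1/17 per hour, so finishing takes 5/16 ÷ 1/17 = 85/16 hours.
Total time = 11 + 85/16 = 261/16 hours.

261/16 hours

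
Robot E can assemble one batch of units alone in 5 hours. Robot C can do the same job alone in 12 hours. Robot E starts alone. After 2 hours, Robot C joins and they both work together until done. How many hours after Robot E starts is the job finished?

70/17 hours

In the first 2 hours Robot E alone does 2/5 of the job, leaving 3/5.
Once everyone is working, combined rate: 1/5 + 1/12 = (12 + 5)/60 = 17/60 per hour.
Remaining 3/5 at 17/60 per hour takes 36/17 hours.
Total from the start = 2 + 36/17 = 70/17 hours.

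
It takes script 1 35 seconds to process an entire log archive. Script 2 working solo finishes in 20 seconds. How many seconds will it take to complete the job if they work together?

With two workers the combined time is the product over the sum: 35·20/(35+20) = 700/55 = 140/11 seconds.

140/11 seconds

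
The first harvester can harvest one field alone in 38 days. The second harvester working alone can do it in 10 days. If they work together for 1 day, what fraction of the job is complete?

12/95

Combined rate: 1/38 + 1/10 = (5 + 19)/190 = 24/190 = 12/95 per day.
In 1 day they complete 1·12/95 = 12/95 of the job.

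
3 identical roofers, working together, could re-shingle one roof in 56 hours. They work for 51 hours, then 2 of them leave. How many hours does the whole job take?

66 hours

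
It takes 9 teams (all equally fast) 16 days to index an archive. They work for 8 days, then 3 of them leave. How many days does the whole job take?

20 days

One team does 1/144 of the job per day.
After 8 days with 9 teams, 1/2 is done (1/2 left).
With 6 teams the rate is 6/144 = 1/24, so the rest takes 1/2 ÷ 1/24 = 12 days.
Total = 8 + 12 = 20 days.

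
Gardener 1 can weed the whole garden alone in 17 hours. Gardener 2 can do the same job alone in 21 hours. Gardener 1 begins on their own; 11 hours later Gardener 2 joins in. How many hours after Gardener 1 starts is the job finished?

In the first 11 hours Gardener 1 alone does 11/17 of the job, leaving 6/17.
Once everyone is working, combined rate: 1/17 + 1/21 = (21 + 17)/357 = 38/357 per hour.
Remaining 6/17 at 38/357 per hour takes 63/19 hours.
Total from the start = 11 + 63/19 = 272/19 hours.

272/19 hours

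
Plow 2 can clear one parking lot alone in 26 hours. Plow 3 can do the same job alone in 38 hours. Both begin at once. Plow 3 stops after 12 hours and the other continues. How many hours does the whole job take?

In the first 12 hours the combined rate is 16/247, so 192/247 of the job is done, leaving 55/247.
After plow 3 leaves the rate is 1/26 per hour; the remaining 55/247 takes 110/19 hours.
Total = 12 + 110/19 = 338/19 hours.

338/19 hours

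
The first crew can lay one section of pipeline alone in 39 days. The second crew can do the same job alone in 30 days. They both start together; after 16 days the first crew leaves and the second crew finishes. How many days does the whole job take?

230/13 days

In the first 16 days the combined rate is 23/390, so 184/195 of the job is done, leaving 11/195.
After the first crew leaves the rate is 1/30 per day; the remaining 11/195 takes 22/13 days.
Total = 16 + 22/13 = 230/13 days.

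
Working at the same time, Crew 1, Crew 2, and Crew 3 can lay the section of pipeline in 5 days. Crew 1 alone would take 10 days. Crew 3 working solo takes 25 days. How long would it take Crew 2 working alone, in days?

50/3 days

Combined rate is 1/5 per day.
Known contribution: 1/10 + 1/25 = (5 + 2)/50 = 7/50 per day.
So Crew 2's rate is 1/5 − 7/50 = 3/50, meaning 50/3 days alone.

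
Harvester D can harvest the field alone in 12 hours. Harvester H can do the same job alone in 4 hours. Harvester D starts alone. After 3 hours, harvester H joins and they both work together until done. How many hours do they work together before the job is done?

9/4 hours

In the first 3 hours harvester D alone does 3/12 = 1/4 of the job, leaving 3/4.
Once everyone is working, combined rate: 1/12 + 1/4 = (1 + 3)/12 = 4/12 = 1/3 per hour.
Remaining 3/4 at 1/3 per hour takes 9/4 hours.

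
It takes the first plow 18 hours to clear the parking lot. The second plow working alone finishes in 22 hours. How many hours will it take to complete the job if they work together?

99/10 hours

With two workers the combined time is the product over the sum: 18·22/(18+22) = 396/40 = 99/10 hours.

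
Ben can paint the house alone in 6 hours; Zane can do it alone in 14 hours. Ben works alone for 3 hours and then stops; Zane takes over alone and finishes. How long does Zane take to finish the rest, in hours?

7 hours

In 3 hours Ben does 3/6 = 1/2 of the job, leaving 1/2.
Zane works at 1/14 per hour, so finishing takes 1/2 ÷ 1/14 = 7 hours.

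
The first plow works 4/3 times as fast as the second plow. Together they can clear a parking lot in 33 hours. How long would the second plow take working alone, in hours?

Let the second plow's rate be r; then the first plow's rate is (4/3)r, so together (4/3 + 1)r = (7/3)r = 1/33.
Thus r = 1/77 per hour.
The second plow alone: 77 hours; the first plow alone: 231/4 hours.

77 hours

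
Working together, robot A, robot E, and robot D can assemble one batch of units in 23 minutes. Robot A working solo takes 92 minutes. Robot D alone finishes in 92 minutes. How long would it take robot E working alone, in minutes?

46 minutes

Combined rate is 1/23 per minute.
Known contribution: 1/92 + 1/92 = (1 + 1)/92 = 2/92 = 1/46 per minute.
So robot E's rate is 1/23 − 1/46 = 1/46, meaning 46 minutes alone.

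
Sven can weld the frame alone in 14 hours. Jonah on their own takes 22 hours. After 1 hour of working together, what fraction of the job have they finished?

Combined rate: 1/14 + 1/22 = (11 + 7)/154 = 18/154 = 9/77 per hour.
In 1 hour they complete 1·9/77 = 9/77 of the job.

9/77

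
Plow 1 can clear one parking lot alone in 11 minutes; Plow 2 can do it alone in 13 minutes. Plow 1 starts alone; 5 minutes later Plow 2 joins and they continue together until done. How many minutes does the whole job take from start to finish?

33/4 minutes

In 5 minutes Plow 1 does 5/11 of the job, leaving 6/11.
Plow 1 and Plow 2 together work at 24/143 per minute, so finishing takes 6/11 ÷ 24/143 = 13/4 minutes.
Total time = 5 + 13/4 = 33/4 minutes.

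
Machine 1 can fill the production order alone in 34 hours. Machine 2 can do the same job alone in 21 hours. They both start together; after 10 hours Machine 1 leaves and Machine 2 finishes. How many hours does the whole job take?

252/17 hours

In the first 10 hours the combined rate is 55/714, so 275/357 of the job is done, leaving 82/357.
After Machine 1 leaves the rate is 1/21 per hour; the remaining 82/357 takes 82/17 hours.
Total = 10 + 82/17 = 252/17 hours.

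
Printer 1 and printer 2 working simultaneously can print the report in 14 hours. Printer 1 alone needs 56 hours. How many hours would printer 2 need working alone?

Combined rate is 1/14 per hour.
Known contribution: 1/56 per hour.
So printer 2's rate is 1/14 − 1/56 = 3/56, meaning 56/3 hours alone.

56/3 hours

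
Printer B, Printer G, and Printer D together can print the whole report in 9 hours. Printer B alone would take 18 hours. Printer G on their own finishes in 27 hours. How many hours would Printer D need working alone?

54 hours

Combined rate is 1/9 per hour.
Known contribution: 1/18 + 1/27 = (3 + 2)/54 = 5/54 per hour.
So Printer D's rate is 1/9 − 5/54 = 1/54, meaning 54 hours alone.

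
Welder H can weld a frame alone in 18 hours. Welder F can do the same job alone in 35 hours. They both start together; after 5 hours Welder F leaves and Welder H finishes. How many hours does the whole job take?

108/7 hours

In the first 5 hours the combined rate is 53/630, so 53/126 of the job is done, leaving 73/126.
After Welder F leaves the rate is 1/18 per hour; the remaining 73/126 takes 73/7 hours.
Total = 5 + 73/7 = 108/7 hours.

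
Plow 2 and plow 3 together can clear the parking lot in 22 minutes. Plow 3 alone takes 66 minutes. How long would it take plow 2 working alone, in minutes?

33 minutes

Combined rate is 1/22 per minute.
Known contribution: 1/66 per minute.
So plow 2's rate is 1/22 − 1/66 = 1/33, meaning 33 minutes alone.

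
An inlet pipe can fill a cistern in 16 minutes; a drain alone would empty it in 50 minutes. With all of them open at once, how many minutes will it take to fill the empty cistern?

400/17 minutes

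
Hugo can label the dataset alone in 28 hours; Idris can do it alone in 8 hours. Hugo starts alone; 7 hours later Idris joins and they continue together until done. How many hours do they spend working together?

14/3 hours

In 7 hours Hugo does 7/28 = 1/4 of the job, leaving 3/4.
Hugo and Idris together work at 9/56 per hour, so finishing takes 3/4 ÷ 9/56 = 14/3 hours.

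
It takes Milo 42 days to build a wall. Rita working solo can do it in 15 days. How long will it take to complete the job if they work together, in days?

210/19 days

Combined rate: 1/42 + 1/15 = (5 + 14)/210 = 19/210 per day.
Time = 1 ÷ (19/210) = 210/19 days.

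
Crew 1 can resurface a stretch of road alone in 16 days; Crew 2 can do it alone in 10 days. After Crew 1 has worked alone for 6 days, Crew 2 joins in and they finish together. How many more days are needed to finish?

In 6 days Crew 1 does 6/16 = 3/8 of the job, leaving 5/8.
Crew 1 and Crew 2 together work at 13/80 per day, so finishing takes 5/8 ÷ 13/80 = 50/13 days.

50/13 days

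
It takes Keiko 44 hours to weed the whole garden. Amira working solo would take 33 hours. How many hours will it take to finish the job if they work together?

Combined rate: 1/44 + 1/33 = (3 + 4)/132 = 7/132 per hour.
Time = 1 ÷ (7/132) = 132/7 hours.

132/7 hours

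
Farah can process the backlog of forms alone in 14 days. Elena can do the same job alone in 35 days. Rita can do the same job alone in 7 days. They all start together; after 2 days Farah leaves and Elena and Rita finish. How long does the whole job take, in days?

5 days

In the first 2 days the combined rate is 17/70, so 17/35 of the job is done, leaving 18/35.
After Farah leaves the rate is 6/35 per day; the remaining 18/35 takes 3 days.
Total = 2 + 3 = 5 days.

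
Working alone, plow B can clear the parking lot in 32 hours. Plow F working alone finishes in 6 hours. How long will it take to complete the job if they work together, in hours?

With two workers the combined time is the product over the sum: 32·6/(32+6) = 192/38 = 96/19 hours.

96/19 hours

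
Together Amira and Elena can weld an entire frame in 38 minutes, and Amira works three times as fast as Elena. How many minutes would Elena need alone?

152 minutes

Let Elena's rate be r; then Amira's rate is 3r, so together (3 + 1)r = 4r = 1/38.
Thus r = 1/152 per minute.
Elena alone: 152 minutes; Amira alone: 152/3 minutes.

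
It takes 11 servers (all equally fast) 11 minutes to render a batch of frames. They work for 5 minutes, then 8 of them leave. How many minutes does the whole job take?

27 minutes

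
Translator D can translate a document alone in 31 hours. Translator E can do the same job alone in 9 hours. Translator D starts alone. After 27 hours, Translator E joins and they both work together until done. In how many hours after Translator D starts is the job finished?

279/10 hours

In the first 27 hours Translator D alone does 27/31 of the job, leaving 4/31.
Once everyone is working, combined rate: 1/31 + 1/9 = (9 + 31)/279 = 40/279 per hour.
Remaining 4/31 at 40/279 per hour takes 9/10 hours.
Total from the start = 27 + 9/10 = 279/10 hours.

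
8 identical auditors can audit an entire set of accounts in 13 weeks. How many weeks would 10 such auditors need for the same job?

Total work is 8·13 = 104 auditor-weeks.
With 10 auditors: 104/10 = 52/5 weeks.

52/5 weeks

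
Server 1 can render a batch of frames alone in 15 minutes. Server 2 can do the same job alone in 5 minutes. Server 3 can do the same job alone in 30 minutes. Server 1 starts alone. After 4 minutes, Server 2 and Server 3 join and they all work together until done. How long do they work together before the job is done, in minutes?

22/9 minutes

In the first 4 minutes Server 1 alone does 4/15 of the job, leaving 11/15.
Once everyone is working, combined rate: 1/15 + 1/5 + 1/30 = (2 + 6 + 1)/30 = 9/30 = 3/10 per minute.
Remaining 11/15 at 3/10 per minute takes 22/9 minutes.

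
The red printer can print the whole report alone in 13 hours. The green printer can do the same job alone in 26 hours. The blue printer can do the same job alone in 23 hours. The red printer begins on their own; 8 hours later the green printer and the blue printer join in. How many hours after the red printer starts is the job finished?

198/19 hours

In the first 8 hours the red printer alone does 8/13 of the job, leaving 5/13.
Once everyone is working, combined rate: 1/13 + 1/26 + 1/23 = (46 + 23 + 26)/598 = 95/598 per hour.
Remaining 5/13 at 95/598 per hour takes 46/19 hours.
Total from the start = 8 + 46/19 = 198/19 hours.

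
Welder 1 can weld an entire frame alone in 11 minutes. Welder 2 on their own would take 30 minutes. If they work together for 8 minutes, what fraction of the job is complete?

164/165

Combined rate: 1/11 + 1/30 = (30 + 11)/330 = 41/330 per minute.
In 8 minutes they complete 8·41/330 = 164/165 of the job.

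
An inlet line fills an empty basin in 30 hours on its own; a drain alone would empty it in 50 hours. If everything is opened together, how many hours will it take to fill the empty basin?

Net rate = 1/30 − 1/50 = (5 − 3)/150 = 2/150 = 1/75 per hour.
Filling time = 1 ÷ (1/75) = 75 hours.

75 hours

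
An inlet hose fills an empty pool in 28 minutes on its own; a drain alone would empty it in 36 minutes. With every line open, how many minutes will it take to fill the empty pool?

126 minutes

Net rate = 1/28 − 1/36 = (9 − 7)/252 = 2/252 = 1/126 per minute.
Filling time = 1 ÷ (1/126) = 126 minutes.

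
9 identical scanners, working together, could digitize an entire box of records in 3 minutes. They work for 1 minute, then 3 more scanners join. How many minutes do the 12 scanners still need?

One scanner does 1/27 of the job per minute.
After 1 minute with 9 scanners, 1/3 is done (2/3 left).
With 12 scanners the rate is 12/27 = 4/9, so the rest takes 2/3 ÷ 4/9 = 3/2 minutes.

3/2 minutes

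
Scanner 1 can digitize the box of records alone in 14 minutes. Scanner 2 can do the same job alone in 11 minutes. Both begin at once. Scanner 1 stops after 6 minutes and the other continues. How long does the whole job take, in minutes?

44/7 minutes

In the first 6 minutes the combined rate is 25/154, so 75/77 of the job is done, leaving 2/77.
After Scanner 1 leaves the rate is 1/11 per minute; the remaining 2/77 takes 2/7 minutes.
Total = 6 + 2/7 = 44/7 minutes.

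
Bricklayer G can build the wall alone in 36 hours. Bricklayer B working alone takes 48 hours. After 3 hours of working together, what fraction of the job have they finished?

7/48

Combined rate: 1/36 + 1/48 = (4 + 3)/144 = 7/144 per hour.
In 3 hours they complete 3·7/144 = 7/48 of the job.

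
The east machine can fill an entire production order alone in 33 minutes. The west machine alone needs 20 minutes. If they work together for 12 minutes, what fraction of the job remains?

2/55

Combined rate: 1/33 + 1/20 = (20 + 33)/660 = 53/660 per minute.
In 12 minutes they complete 12·53/660 = 53/55 of the job.
So 2/55 remains.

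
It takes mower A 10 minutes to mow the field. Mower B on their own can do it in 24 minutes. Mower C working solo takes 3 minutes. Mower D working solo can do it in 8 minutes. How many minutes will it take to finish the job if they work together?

5/3 minutes

Combined rate: 1/10 + 1/24 + 1/3 + 1/8 = (12 + 5 + 40 + 15)/120 = 72/120 = 3/5 per minute.
Time = 1 ÷ (3/5) = 5/3 minutes.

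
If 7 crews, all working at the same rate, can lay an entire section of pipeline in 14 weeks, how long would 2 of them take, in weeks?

49 weeks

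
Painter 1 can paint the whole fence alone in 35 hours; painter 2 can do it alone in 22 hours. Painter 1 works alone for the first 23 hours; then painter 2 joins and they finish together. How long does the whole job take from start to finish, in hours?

525/19 hours

In 23 hours painter 1 does 23/35 of the job, leaving 12/35.
Painter 1 and painter 2 together work at 57/770 per hour, so finishing takes 12/35 ÷ 57/770 = 88/19 hours.
Total time = 23 + 88/19 = 525/19 hours.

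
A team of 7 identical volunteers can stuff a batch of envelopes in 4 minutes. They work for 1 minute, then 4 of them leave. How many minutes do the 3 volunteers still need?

One volunteer does 1/28 of the job per minute.
After 1 minute with 7 volunteers, 1/4 is done (3/4 left).
With 3 volunteers the rate is 3/28, so the rest takes 3/4 ÷ 3/28 = 7 minutes.

7 minutes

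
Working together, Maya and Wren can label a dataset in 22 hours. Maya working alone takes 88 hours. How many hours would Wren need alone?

Combined rate is 1/22 per hour.
Known contribution: 1/88 per hour.
So Wren's rate is 1/22 − 1/88 = 3/88, meaning 88/3 hours alone.

88/3 hours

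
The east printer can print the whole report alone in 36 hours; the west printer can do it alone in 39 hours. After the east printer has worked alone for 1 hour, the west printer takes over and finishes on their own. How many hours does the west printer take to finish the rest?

In 1 hour the east printer does 1/36 of the job, leaving 35/36.
The west printer works at 1/39 per hour, so finishing takes 35/36 ÷ 1/39 = 455/12 hours.

455/12 hours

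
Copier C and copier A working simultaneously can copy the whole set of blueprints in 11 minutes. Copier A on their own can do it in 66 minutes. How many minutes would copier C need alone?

Combined rate is 1/11 per minute.
Known contribution: 1/66 per minute.
So copier C's rate is 1/11 − 1/66 = 5/66, meaning 66/5 minutes alone.

66/5 minutes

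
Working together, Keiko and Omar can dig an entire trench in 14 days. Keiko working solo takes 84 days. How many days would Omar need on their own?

84/5 days

Combined rate is 1/14 per day.
Known contribution: 1/84 per day.
So Omar's rate is 1/14 − 1/84 = 5/84, meaning 84/5 days alone.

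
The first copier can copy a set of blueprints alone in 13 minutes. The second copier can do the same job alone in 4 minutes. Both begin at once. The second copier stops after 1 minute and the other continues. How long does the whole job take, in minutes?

In the first 1 minute the combined rate is 17/52, so 17/52 of the job is done, leaving 35/52.
After the second copier leaves the rate is 1/13 per minute; the remaining 35/52 takes 35/4 minutes.
Total = 1 + 35/4 = 39/4 minutes.

39/4 minutes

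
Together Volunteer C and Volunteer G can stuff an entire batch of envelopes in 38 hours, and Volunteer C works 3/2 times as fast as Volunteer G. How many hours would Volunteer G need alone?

95 hours

Let Volunteer G's rate be r; then Volunteer C's rate is (3/2)r, so together (3/2 + 1)r = (5/2)r = 1/38.
Thus r = 1/95 per hour.
Volunteer G alone: 95 hours; Volunteer C alone: 190/3 hours.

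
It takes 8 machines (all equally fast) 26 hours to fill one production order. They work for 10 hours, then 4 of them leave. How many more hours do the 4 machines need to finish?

32 hours

One machine does 1/208 of the job per hour.
After 10 hours with 8 machines, 5/13 is done (8/13 left).
With 4 machines the rate is 4/208 = 1/52, so the rest takes 8/13 ÷ 1/52 = 32 hours.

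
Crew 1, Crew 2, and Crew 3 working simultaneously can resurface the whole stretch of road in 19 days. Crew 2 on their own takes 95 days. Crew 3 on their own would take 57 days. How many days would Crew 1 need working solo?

Combined rate is 1/19 per day.
Known contribution: 1/95 + 1/57 = (3 + 5)/285 = 8/285 per day.
So Crew 1's rate is 1/19 − 8/285 = 7/285, meaning 285/7 days alone.

285/7 days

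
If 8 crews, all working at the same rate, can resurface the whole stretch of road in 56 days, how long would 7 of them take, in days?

64 days

Total work is 8·56 = 448 crew-days.
With 7 crews: 448/7 = 64 days.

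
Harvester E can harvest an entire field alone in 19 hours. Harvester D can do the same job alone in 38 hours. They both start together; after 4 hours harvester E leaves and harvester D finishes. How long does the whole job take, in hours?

30 hours

In the first 4 hours the combined rate is 3/38, so 6/19 of the job is done, leaving 13/19.
After harvester E leaves the rate is 1/38 per hour; the remaining 13/19 takes 26 hours.
Total = 4 + 26 = 30 hours.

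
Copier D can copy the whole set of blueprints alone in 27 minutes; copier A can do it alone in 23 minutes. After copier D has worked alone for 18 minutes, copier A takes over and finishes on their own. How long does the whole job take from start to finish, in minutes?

77/3 minutes

In 18 minutes copier D does 18/27 = 2/3 of the job, leaving 1/3.
Copier A works at 1/23 per minute, so finishing takes 1/3 ÷ 1/23 = 23/3 minutes.
Total time = 18 + 23/3 = 77/3 minutes.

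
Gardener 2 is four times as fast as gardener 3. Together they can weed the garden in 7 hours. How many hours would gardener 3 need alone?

35 hours

Let gardener 3's rate be r; then gardener 2's rate is 4r, so together (4 + 1)r = 5r = 1/7.
Thus r = 1/35 per hour.
Gardener 3 alone: 35 hours; gardener 2 alone: 35/4 hours.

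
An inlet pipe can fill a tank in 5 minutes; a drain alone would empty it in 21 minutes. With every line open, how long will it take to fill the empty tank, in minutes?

Net rate = 1/5 − 1/21 = (21 − 5)/105 = 16/105 per minute.
Filling time = 1 ÷ (16/105) = 105/16 minutes.

105/16 minutes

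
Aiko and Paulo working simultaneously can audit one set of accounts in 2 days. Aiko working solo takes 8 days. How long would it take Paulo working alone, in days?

Combined rate is 1/2 per day.
Known contribution: 1/8 per day.
So Paulo's rate is 1/2 − 1/8 = 3/8, meaning 8/3 days alone.

8/3 days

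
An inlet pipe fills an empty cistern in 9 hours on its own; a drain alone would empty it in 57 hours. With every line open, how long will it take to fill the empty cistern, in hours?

171/16 hours

Net rate = 1/9 − 1/57 = (19 − 3)/171 = 16/171 per hour.
Filling time = 1 ÷ (16/171) = 171/16 hours.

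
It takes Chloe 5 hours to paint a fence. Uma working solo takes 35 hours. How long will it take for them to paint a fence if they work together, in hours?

With two workers the combined time is the product over the sum: 5·35/(5+35) = 175/40 = 35/8 hours.

35/8 hours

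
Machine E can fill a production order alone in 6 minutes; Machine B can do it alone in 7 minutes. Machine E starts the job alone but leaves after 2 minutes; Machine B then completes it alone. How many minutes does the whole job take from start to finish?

20/3 minutes

In 2 minutes Machine E does 2/6 = 1/3 of the job, leaving 2/3.
Machine B works at 1/7 per minute, so finishing takes 2/3 ÷ 1/7 = 14/3 minutes.
Total time = 2 + 14/3 = 20/3 minutes.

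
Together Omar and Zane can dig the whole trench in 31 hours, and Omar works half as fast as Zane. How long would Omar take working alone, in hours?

Let Zane's rate be r; then Omar's rate is (1/2)r, so together (1/2 + 1)r = (3/2)r = 1/31.
Thus r = 2/93 per hour.
Zane alone: 93/2 hours; Omar alone: 93 hours.

93 hours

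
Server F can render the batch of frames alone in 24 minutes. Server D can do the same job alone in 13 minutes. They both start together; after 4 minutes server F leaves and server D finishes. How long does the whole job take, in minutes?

In the first 4 minutes the combined rate is 37/312, so 37/78 of the job is done, leaving 41/78.
After server F leaves the rate is 1/13 per minute; the remaining 41/78 takes 41/6 minutes.
Total = 4 + 41/6 = 65/6 minutes.

65/6 minutes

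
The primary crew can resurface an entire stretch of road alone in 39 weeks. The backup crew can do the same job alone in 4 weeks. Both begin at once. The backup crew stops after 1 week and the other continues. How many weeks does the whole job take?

117/4 weeks

In the first 1 week the combined rate is 43/156, so 43/156 of the job is done, leaving 113/156.
After the backup crew leaves the rate is 1/39 per week; the remaining 113/156 takes 113/4 weeks.
Total = 1 + 113/4 = 117/4 weeks.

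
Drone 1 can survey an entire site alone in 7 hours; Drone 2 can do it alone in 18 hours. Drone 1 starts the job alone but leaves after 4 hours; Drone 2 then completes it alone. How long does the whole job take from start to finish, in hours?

82/7 hours

In 4 hours Drone 1 does 4/7 of the job, leaving 3/7.
Drone 2 works at 1/18 per hour, so finishing takes 3/7 ÷ 1/18 = 54/7 hours.
Total time = 4 + 54/7 = 82/7 hours.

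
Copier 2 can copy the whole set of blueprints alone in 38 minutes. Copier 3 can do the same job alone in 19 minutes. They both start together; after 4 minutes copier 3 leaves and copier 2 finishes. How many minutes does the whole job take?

In the first 4 minutes the combined rate is 3/38, so 6/19 of the job is done, leaving 13/19.
After copier 3 leaves the rate is 1/38 per minute; the remaining 13/19 takes 26 minutes.
Total = 4 + 26 = 30 minutes.

30 minutes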